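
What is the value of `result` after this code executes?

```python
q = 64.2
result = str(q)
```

q = 64.2; result = '64.2'

'64.2'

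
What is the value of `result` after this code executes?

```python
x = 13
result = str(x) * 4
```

x = 13; result = '13131313'

'13131313'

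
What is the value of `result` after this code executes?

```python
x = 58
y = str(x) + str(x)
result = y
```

x = 58; y = '5858'; result = '5858'

'5858'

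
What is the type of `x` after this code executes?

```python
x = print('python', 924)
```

print() returns None

NoneType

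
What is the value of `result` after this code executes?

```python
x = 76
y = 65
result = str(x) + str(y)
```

x = 76; y = 65; result = '7665'

'7665'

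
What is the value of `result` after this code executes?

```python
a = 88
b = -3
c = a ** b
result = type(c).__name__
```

a is int; b is int; c is float; result = 'float'

'float'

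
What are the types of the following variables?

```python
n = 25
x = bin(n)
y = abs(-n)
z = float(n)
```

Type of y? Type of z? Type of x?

abs() of int returns int; float() returns float; bin() returns str

int, float, str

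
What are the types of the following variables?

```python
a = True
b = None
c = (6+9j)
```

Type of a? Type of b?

a is assigned the constant True, which has type bool; b is assigned None, whose type is NoneType

bool, NoneType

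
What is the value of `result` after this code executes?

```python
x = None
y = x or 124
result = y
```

x = None; y = 124; result = 124

124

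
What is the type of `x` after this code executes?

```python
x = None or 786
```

'or' with None returns the other truthy value

int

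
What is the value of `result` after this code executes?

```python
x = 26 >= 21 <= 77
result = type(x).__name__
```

x is bool; result = 'bool'

'bool'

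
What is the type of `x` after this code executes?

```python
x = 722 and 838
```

'and' with truthy values returns last operand (int)

int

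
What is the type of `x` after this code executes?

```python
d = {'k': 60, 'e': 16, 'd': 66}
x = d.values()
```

.values() returns dict_values view

dict_values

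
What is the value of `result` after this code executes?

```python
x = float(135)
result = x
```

x = 135.0; result = 135.0

135.0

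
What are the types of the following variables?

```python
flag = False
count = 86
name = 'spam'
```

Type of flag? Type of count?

flag is assigned the constant False, which has type bool; count is assigned a bare integer (no decimal point), so it is an int

bool, int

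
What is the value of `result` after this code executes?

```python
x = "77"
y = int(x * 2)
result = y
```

x = '77'; y = 7777; result = 7777

7777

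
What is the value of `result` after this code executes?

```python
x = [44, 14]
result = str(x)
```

x = [44, 14]; result = '[44, 14]'

'[44, 14]'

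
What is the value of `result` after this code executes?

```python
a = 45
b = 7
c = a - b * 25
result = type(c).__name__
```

a is int; b is int; c is int; result = 'int'

'int'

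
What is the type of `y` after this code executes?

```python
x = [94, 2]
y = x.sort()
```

list.sort() returns None (mutates in place)

NoneType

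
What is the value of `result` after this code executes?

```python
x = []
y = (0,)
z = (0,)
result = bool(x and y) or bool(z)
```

x = []; y = (0,); z = (0,); result = True

True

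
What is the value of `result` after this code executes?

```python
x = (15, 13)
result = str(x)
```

x = (15, 13); result = '(15, 13)'

'(15, 13)'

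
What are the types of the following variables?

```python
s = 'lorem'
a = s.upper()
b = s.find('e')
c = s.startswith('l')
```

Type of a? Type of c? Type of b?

upper() returns str; startswith() returns bool; find() returns int

str, bool, int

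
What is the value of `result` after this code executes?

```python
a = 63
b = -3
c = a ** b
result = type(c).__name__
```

a is int; b is int; c is float; result = 'float'

'float'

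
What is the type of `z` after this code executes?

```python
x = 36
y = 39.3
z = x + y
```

int + float = float

float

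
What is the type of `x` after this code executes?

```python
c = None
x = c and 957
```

'and' returns first falsy value (None)

NoneType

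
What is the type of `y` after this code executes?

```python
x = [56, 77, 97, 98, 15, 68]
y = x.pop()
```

list.pop() returns the popped element

int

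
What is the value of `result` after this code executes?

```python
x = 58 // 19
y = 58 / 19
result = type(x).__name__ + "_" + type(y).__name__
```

x is int; y is float; result = 'int_float'

'int_float'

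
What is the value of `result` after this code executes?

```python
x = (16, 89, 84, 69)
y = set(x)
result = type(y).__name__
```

x is tuple; y is set; result = 'set'

'set'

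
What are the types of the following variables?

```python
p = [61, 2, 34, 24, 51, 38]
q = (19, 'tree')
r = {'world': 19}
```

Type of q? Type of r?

q is assigned a tuple (parenthesized, comma-separated values); r is assigned a dict literal ({key: value})

tuple, dict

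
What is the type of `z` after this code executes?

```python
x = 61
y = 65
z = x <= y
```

Comparison returns bool

bool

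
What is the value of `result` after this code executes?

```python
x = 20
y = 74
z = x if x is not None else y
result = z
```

x = 20; y = 74; z = 20; result = 20

20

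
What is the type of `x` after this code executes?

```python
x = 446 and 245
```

'and' with truthy values returns last operand (int)

int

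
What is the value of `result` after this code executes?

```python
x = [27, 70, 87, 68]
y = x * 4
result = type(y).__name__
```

x is list; y is list; result = 'list'

'list'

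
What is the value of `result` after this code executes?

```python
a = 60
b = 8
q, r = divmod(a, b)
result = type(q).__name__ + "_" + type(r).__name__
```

a is int; b is int; q is int; r is int; result = 'int_int'

'int_int'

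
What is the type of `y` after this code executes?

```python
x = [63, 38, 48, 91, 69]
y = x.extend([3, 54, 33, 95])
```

list.extend() returns None

NoneType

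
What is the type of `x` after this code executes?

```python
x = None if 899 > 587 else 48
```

899 > 587 is True, so the if branch is taken

NoneType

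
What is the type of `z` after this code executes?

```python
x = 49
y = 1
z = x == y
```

Equality comparison returns bool

bool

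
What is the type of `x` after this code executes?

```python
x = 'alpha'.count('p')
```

str.count() returns int

int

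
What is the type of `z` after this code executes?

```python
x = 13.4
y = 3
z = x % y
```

float % int = float

float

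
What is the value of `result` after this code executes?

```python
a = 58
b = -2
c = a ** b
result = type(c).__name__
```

a is int; b is int; c is float; result = 'float'

'float'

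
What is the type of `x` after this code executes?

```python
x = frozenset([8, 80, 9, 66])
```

frozenset() returns frozenset

frozenset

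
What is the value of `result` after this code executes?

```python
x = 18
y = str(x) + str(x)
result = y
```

x = 18; y = '1818'; result = '1818'

'1818'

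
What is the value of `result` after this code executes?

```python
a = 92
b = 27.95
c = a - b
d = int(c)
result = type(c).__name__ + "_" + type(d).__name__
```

a is int; b is float; c is float; d is int; result = 'float_int'

'float_int'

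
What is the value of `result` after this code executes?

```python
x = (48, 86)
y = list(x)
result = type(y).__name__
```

x is tuple; y is list; result = 'list'

'list'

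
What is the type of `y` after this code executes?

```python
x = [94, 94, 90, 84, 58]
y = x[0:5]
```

Slicing a list returns a list

list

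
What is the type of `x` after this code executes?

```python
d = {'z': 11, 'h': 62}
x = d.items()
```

dict.items() returns dict_items view

dict_items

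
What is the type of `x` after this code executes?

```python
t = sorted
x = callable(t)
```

callable() returns bool

bool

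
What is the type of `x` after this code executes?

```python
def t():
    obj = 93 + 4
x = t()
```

Function without return returns None

NoneType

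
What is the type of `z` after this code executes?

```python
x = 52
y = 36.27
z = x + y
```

int + float = float

float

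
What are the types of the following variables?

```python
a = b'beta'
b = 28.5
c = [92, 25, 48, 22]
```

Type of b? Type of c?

b is assigned a number with a decimal point, so it is a float; c is assigned a list literal (square brackets)

float, list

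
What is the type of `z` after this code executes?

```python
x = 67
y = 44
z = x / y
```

int / int = float

float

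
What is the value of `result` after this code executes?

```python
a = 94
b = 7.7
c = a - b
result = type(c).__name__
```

a is int; b is float; c is float; result = 'float'

'float'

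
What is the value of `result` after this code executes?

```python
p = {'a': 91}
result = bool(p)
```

p = {'a': 91}; result = True

True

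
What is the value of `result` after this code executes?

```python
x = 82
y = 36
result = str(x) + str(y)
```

x = 82; y = 36; result = '8236'

'8236'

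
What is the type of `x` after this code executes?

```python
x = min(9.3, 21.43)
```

min() of floats returns float

float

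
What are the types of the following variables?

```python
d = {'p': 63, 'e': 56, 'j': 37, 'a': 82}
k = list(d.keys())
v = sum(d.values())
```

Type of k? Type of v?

list() converts to list; sum of ints is int

list, int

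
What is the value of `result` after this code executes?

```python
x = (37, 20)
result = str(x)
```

x = (37, 20); result = '(37, 20)'

'(37, 20)'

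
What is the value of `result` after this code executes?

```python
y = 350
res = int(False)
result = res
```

y = 350; res = 0; result = 0

0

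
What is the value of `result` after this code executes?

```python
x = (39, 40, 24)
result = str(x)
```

x = (39, 40, 24); result = '(39, 40, 24)'

'(39, 40, 24)'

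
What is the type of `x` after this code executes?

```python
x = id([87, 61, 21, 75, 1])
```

id() returns int

int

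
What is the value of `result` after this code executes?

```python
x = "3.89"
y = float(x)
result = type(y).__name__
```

x is str; y is float; result = 'float'

'float'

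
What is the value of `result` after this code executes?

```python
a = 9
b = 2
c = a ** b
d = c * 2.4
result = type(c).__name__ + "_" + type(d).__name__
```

a is int; b is int; c is int; d is float; result = 'int_float'

'int_float'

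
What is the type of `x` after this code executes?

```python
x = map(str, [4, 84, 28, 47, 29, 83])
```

map() returns a map object

map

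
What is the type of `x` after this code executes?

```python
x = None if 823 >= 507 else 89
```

823 >= 507 is True, so the if branch is taken

NoneType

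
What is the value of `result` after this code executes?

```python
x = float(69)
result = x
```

x = 69.0; result = 69.0

69.0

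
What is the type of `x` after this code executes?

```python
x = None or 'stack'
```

'or' with None returns the other truthy value (str)

str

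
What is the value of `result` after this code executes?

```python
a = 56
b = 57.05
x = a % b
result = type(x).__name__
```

a is int; b is float; x is float; result = 'float'

'float'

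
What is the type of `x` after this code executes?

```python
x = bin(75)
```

bin() returns str representation

str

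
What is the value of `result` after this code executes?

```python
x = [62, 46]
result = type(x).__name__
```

x is list; result = 'list'

'list'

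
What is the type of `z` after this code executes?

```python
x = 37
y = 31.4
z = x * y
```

int * float = float

float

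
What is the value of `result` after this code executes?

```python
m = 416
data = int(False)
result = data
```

m = 416; data = 0; result = 0

0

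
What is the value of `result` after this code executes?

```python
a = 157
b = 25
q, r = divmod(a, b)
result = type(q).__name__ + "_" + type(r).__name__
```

a is int; b is int; q is int; r is int; result = 'int_int'

'int_int'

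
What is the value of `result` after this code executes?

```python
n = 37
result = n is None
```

n = 37; result = False

False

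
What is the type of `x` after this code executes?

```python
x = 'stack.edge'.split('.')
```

str.split() returns list

list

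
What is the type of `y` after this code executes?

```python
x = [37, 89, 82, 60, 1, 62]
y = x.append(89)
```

list.append() returns None (mutates in place)

NoneType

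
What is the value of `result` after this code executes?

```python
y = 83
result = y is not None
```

y = 83; result = True

True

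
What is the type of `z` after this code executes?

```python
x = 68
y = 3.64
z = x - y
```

int - float = float

float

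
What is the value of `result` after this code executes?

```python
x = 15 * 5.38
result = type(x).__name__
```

x is float; result = 'float'

'float'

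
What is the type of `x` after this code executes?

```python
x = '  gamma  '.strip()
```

str.strip() returns str

str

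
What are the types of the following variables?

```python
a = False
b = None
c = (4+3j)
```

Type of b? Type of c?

b is assigned None, whose type is NoneType; c is assigned (4+3j), an int plus an imaginary literal (j suffix), which evaluates to complex

NoneType, complex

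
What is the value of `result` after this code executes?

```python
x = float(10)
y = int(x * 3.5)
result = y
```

x = 10.0; y = 35; result = 35

35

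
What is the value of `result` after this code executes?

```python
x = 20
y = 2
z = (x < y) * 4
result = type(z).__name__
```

x is int; y is int; z is int; result = 'int'

'int'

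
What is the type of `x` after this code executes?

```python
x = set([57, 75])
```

set() constructor returns set

set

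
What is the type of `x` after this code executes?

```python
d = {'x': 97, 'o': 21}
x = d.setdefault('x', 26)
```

dict.setdefault() returns the (existing or default) value

int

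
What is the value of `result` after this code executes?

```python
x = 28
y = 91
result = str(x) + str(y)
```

x = 28; y = 91; result = '2891'

'2891'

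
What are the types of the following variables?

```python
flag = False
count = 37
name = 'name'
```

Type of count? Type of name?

count is assigned a bare integer (no decimal point), so it is an int; name is assigned a quoted string literal, so it is a str

int, str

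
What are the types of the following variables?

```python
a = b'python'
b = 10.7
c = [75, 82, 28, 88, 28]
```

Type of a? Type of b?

a is assigned a bytes literal (b'...' prefix); b is assigned a number with a decimal point, so it is a float

bytes, float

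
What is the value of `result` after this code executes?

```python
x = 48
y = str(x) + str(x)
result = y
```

x = 48; y = '4848'; result = '4848'

'4848'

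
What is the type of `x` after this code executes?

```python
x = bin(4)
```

bin() returns str representation

str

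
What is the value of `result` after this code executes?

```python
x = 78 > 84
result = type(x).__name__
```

x is bool; result = 'bool'

'bool'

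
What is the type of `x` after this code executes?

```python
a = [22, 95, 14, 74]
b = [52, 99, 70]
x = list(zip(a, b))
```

list(zip()) returns a list of tuples

list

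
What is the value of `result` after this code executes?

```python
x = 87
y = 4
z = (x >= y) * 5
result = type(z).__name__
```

x is int; y is int; z is int; result = 'int'

'int'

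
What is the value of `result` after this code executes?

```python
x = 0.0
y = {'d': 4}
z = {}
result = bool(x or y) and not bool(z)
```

x = 0.0; y = {'d': 4}; z = {}; result = True

True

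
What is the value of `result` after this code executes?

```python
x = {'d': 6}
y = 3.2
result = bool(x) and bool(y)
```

x = {'d': 6}; y = 3.2; result = True

True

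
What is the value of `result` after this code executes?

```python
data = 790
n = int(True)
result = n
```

data = 790; n = 1; result = 1

1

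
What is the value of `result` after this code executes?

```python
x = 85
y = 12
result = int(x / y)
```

x = 85; y = 12; result = 7

7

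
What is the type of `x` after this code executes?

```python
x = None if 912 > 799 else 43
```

912 > 799 is True, so the if branch is taken

NoneType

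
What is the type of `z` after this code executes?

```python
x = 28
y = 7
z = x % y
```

int % int = int

int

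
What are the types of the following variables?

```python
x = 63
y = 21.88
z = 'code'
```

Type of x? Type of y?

x is assigned a bare integer (no decimal point), so it is an int; y is assigned a number with a decimal point, so it is a float

int, float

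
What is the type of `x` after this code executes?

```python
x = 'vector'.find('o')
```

str.find() returns int index

int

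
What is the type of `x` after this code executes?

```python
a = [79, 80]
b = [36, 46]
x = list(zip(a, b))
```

list(zip()) returns a list of tuples

list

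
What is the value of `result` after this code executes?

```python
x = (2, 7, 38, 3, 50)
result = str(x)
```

x = (2, 7, 38, 3, 50); result = '(2, 7, 38, 3, 50)'

'(2, 7, 38, 3, 50)'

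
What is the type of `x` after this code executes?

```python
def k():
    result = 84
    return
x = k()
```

Bare return returns None

NoneType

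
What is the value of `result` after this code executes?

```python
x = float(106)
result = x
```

x = 106.0; result = 106.0

106.0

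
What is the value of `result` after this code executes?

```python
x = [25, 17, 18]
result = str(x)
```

x = [25, 17, 18]; result = '[25, 17, 18]'

'[25, 17, 18]'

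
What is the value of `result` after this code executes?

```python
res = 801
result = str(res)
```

res = 801; result = '801'

'801'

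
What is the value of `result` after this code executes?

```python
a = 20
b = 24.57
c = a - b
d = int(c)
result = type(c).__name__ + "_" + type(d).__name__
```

a is int; b is float; c is float; d is int; result = 'float_int'

'float_int'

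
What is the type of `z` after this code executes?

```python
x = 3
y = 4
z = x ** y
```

positive int ** positive int = int

int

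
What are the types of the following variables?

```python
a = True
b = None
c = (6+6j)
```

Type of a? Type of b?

a is assigned the constant True, which has type bool; b is assigned None, whose type is NoneType

bool, NoneType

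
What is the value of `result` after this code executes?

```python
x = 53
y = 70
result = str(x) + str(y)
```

x = 53; y = 70; result = '5370'

'5370'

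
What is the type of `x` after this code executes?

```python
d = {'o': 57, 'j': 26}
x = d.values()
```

.values() returns dict_values view

dict_values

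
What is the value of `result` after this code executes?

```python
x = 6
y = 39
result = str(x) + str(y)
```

x = 6; y = 39; result = '639'

'639'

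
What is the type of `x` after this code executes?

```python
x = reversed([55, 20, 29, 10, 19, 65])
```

reversed() on a list returns list_reverseiterator

list_reverseiterator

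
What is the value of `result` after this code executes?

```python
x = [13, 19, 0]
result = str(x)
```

x = [13, 19, 0]; result = '[13, 19, 0]'

'[13, 19, 0]'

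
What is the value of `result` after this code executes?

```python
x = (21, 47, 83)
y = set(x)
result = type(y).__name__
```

x is tuple; y is set; result = 'set'

'set'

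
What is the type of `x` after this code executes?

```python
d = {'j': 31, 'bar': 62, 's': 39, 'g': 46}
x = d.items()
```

dict.items() returns dict_items view

dict_items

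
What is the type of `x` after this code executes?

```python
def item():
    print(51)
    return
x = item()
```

Bare return returns None

NoneType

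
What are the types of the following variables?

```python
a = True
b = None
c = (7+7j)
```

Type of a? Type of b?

a is assigned the constant True, which has type bool; b is assigned None, whose type is NoneType

bool, NoneType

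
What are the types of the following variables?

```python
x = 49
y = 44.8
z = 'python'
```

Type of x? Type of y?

x is assigned a bare integer (no decimal point), so it is an int; y is assigned a number with a decimal point, so it is a float

int, float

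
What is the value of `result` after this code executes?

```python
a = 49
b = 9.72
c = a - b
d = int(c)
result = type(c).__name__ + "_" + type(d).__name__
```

a is int; b is float; c is float; d is int; result = 'float_int'

'float_int'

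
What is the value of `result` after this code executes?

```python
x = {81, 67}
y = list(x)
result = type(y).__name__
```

x is set; y is list; result = 'list'

'list'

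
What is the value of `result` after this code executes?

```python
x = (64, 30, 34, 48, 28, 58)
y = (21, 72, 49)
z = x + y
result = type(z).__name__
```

x is tuple; y is tuple; z is tuple; result = 'tuple'

'tuple'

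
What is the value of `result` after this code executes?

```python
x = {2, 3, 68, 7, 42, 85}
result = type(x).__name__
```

x is set; result = 'set'

'set'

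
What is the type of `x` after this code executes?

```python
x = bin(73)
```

bin() returns str representation

str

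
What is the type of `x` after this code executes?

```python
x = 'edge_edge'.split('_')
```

str.split() returns list

list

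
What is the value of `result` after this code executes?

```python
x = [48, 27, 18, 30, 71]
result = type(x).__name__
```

x is list; result = 'list'

'list'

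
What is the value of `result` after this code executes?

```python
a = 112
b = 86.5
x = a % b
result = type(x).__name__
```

a is int; b is float; x is float; result = 'float'

'float'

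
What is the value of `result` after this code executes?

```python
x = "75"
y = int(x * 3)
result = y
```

x = '75'; y = 757575; result = 757575

757575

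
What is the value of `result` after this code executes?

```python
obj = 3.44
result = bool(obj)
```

obj = 3.44; result = True

True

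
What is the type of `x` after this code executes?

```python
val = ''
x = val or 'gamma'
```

'or' returns first truthy value (str)

str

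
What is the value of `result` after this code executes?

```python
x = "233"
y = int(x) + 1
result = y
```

x = '233'; y = 234; result = 234

234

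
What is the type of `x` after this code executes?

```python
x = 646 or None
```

'or' returns first truthy value

int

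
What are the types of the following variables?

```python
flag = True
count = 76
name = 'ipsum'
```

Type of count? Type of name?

count is assigned a bare integer (no decimal point), so it is an int; name is assigned a quoted string literal, so it is a str

int, str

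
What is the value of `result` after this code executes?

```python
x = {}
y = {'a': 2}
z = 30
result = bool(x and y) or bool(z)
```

x = {}; y = {'a': 2}; z = 30; result = True

True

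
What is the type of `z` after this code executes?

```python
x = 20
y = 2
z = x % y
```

int % int = int

int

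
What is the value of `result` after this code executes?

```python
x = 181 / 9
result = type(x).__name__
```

x is float; result = 'float'

'float'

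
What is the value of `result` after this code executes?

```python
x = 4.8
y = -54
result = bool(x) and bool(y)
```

x = 4.8; y = -54; result = True

True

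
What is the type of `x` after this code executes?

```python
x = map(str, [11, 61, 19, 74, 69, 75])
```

map() returns a map object

map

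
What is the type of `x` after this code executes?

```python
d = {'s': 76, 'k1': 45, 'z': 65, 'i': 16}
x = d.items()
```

dict.items() returns dict_items view

dict_items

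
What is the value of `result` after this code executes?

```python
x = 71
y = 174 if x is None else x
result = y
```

x = 71; y = 71; result = 71

71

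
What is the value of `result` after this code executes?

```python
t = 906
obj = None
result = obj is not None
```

t = 906; obj = None; result = False

False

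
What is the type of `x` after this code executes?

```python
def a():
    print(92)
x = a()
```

Function without return returns None

NoneType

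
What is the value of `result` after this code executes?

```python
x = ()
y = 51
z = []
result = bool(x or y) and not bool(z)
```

x = (); y = 51; z = []; result = True

True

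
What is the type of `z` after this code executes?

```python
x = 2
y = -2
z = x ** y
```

int ** negative = float

float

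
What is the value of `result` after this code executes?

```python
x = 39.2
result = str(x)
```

x = 39.2; result = '39.2'

'39.2'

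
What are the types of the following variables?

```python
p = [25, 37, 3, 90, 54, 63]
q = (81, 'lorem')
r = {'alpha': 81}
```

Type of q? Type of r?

q is assigned a tuple (parenthesized, comma-separated values); r is assigned a dict literal ({key: value})

tuple, dict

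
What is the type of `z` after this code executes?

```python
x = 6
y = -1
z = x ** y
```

int ** negative = float

float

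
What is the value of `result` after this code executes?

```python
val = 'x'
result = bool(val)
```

val = 'x'; result = True

True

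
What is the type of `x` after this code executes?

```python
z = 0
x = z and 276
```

'and' returns first falsy value (0 is int)

int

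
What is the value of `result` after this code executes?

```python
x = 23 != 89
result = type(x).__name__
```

x is bool; result = 'bool'

'bool'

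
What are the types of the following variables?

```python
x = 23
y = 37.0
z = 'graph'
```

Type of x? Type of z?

x is assigned a bare integer (no decimal point), so it is an int; z is assigned a quoted string literal, so it is a str

int, str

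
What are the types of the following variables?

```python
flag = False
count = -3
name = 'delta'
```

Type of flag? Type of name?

flag is assigned the constant False, which has type bool; name is assigned a quoted string literal, so it is a str

bool, str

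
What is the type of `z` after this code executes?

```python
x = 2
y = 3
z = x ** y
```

positive int ** positive int = int

int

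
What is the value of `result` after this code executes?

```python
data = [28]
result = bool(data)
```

data = [28]; result = True

True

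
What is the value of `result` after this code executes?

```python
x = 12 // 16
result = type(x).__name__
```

x is int; result = 'int'

'int'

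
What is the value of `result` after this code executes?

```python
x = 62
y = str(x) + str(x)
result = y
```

x = 62; y = '6262'; result = '6262'

'6262'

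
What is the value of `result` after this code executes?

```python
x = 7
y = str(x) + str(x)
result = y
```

x = 7; y = '77'; result = '77'

'77'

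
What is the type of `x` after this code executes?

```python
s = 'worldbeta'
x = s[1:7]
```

Slicing a str returns str

str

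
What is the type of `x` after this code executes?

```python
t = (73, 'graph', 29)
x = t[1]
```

Index 1 of tuple is a str literal

str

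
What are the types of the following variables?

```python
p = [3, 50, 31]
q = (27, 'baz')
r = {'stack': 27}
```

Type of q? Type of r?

q is assigned a tuple (parenthesized, comma-separated values); r is assigned a dict literal ({key: value})

tuple, dict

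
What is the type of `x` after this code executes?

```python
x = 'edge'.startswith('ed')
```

str.startswith() returns bool

bool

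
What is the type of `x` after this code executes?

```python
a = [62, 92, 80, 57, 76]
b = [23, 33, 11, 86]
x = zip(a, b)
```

zip() returns a zip object

zip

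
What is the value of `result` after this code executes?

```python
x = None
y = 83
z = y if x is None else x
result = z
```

x = None; y = 83; z = 83; result = 83

83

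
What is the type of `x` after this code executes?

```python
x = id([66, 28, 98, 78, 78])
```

id() returns int

int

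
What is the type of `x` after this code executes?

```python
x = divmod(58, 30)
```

divmod() returns tuple of (quotient, remainder)

tuple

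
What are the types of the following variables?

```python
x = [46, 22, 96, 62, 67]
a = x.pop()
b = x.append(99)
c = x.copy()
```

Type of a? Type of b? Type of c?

pop() returns element; append() returns None; copy() returns list

int, NoneType, list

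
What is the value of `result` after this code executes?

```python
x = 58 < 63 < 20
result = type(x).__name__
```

x is bool; result = 'bool'

'bool'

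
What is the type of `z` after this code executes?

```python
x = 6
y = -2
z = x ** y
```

int ** negative = float

float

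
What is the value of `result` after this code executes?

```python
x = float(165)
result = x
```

x = 165.0; result = 165.0

165.0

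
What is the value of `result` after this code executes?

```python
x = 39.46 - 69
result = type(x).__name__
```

x is float; result = 'float'

'float'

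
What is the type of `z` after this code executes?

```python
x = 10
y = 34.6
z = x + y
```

int + float = float

float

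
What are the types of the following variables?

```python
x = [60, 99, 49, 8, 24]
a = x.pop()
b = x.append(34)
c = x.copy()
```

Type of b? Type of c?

append() returns None; copy() returns list

NoneType, list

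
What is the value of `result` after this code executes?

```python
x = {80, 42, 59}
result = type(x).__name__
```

x is set; result = 'set'

'set'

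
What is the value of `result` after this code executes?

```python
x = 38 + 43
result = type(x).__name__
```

x is int; result = 'int'

'int'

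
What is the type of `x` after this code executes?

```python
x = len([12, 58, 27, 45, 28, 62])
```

len() always returns int

int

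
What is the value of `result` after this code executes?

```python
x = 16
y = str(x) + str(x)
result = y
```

x = 16; y = '1616'; result = '1616'

'1616'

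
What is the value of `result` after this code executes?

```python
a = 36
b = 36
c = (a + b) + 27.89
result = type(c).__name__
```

a is int; b is int; c is float; result = 'float'

'float'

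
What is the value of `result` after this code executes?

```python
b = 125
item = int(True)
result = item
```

b = 125; item = 1; result = 1

1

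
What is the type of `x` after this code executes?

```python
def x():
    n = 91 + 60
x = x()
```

Function without return returns None

NoneType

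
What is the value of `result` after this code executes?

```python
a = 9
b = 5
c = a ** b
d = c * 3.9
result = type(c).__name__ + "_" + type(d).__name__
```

a is int; b is int; c is int; d is float; result = 'int_float'

'int_float'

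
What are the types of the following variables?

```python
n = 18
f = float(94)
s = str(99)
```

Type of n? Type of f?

n is assigned a bare integer (no decimal point), so it is an int; f is assigned the result of calling float(), which returns a float

int, float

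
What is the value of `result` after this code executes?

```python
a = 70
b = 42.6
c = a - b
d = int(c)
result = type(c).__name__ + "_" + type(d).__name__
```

a is int; b is float; c is float; d is int; result = 'float_int'

'float_int'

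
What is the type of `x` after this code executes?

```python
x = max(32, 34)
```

max() of ints returns int

int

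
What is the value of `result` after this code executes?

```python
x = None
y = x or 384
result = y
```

x = None; y = 384; result = 384

384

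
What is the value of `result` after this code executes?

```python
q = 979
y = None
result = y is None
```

q = 979; y = None; result = True

True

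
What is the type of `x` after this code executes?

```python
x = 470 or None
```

'or' returns first truthy value

int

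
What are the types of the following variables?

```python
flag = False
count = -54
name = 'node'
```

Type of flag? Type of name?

flag is assigned the constant False, which has type bool; name is assigned a quoted string literal, so it is a str

bool, str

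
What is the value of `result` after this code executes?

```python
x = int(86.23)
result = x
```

x = 86; result = 86

86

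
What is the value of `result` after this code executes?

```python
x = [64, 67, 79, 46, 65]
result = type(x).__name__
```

x is list; result = 'list'

'list'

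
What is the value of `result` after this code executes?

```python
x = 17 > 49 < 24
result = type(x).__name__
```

x is bool; result = 'bool'

'bool'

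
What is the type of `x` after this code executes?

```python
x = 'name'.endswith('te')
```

str.endswith() returns bool

bool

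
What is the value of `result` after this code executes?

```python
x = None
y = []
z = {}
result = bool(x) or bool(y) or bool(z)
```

x = None; y = []; z = {}; result = False

False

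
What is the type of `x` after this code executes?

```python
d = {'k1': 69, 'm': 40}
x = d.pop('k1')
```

dict.pop() returns the value

int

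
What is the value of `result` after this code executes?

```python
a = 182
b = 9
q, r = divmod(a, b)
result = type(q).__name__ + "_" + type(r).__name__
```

a is int; b is int; q is int; r is int; result = 'int_int'

'int_int'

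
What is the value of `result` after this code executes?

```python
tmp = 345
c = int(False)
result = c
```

tmp = 345; c = 0; result = 0

0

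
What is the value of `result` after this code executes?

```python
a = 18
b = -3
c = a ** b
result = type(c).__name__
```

a is int; b is int; c is float; result = 'float'

'float'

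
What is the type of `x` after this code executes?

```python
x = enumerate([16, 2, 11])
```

enumerate() returns an enumerate object

enumerate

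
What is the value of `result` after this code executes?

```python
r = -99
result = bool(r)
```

r = -99; result = True

True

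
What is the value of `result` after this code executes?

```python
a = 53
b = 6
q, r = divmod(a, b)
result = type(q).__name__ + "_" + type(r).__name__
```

a is int; b is int; q is int; r is int; result = 'int_int'

'int_int'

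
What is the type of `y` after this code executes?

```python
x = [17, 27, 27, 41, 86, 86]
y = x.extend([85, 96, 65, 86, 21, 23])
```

list.extend() returns None

NoneType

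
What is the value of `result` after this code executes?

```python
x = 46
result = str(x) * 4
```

x = 46; result = '46464646'

'46464646'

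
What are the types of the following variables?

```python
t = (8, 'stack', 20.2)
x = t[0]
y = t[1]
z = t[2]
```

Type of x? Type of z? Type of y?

tuple[0] is int; tuple[2] is float; tuple[1] is str

int, float, str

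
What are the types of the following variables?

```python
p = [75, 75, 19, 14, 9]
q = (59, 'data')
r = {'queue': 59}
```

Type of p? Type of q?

p is assigned a list literal (square brackets); q is assigned a tuple (parenthesized, comma-separated values)

list, tuple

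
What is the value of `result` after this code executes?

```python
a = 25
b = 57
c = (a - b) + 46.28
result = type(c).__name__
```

a is int; b is int; c is float; result = 'float'

'float'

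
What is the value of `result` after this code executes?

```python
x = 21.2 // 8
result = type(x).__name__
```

x is float; result = 'float'

'float'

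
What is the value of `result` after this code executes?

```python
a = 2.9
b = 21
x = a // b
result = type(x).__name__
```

a is float; b is int; x is float; result = 'float'

'float'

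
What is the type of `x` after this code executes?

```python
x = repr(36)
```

repr() returns str

str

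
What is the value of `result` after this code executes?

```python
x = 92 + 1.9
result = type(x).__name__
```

x is float; result = 'float'

'float'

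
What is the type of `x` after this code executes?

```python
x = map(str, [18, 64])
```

map() returns a map object

map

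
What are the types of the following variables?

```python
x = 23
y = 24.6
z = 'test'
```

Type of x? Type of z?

x is assigned a bare integer (no decimal point), so it is an int; z is assigned a quoted string literal, so it is a str

int, str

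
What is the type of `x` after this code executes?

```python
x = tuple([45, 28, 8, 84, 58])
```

tuple() constructor returns tuple

tuple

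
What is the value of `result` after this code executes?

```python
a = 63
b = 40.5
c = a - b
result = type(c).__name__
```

a is int; b is float; c is float; result = 'float'

'float'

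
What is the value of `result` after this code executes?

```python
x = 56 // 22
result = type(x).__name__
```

x is int; result = 'int'

'int'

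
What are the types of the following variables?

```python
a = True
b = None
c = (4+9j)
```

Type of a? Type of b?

a is assigned the constant True, which has type bool; b is assigned None, whose type is NoneType

bool, NoneType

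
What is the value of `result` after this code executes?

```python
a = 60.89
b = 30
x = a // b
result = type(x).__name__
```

a is float; b is int; x is float; result = 'float'

'float'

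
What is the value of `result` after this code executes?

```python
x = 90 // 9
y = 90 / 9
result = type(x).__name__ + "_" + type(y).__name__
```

x is int; y is float; result = 'int_float'

'int_float'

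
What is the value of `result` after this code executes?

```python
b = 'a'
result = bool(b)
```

b = 'a'; result = True

True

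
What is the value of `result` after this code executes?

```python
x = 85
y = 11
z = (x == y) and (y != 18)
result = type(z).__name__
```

x is int; y is int; z is bool; result = 'bool'

'bool'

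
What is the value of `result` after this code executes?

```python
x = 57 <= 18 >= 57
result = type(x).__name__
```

x is bool; result = 'bool'

'bool'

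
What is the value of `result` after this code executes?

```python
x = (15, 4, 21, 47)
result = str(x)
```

x = (15, 4, 21, 47); result = '(15, 4, 21, 47)'

'(15, 4, 21, 47)'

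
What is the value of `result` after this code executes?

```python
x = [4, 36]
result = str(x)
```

x = [4, 36]; result = '[4, 36]'

'[4, 36]'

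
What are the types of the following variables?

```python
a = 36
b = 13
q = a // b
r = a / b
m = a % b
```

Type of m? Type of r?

% of ints returns int; / returns float

int, float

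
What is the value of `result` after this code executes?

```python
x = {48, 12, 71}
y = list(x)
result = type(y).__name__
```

x is set; y is list; result = 'list'

'list'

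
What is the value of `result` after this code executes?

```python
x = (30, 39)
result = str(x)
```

x = (30, 39); result = '(30, 39)'

'(30, 39)'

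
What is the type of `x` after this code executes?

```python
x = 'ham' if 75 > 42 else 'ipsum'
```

Both branches of conditional are str

str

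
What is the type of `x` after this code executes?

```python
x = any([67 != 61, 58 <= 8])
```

any() returns bool

bool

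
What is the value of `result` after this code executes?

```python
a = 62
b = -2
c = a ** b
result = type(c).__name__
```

a is int; b is int; c is float; result = 'float'

'float'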